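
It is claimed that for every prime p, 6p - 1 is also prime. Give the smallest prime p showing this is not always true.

Check each prime p in order until 6p - 1 is not prime.
The first 4 eligible values, up to p = 7, all satisfy the conclusion.
p = 11: 6p - 1 = 65 = 5 × 13, not prime.
Thus p = 11 disproves the claim, and no smaller p works.

p = 11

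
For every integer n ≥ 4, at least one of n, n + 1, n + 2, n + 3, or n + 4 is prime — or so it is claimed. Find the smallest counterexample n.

Check each integer n ≥ 4 in order until n, n + 1, n + 2, n + 3, n + 4 are all composite.
For n = 4, 5, 6, 7, …, 21, 22, 23 the conclusion holds.
n = 24: 24 = 2 × 12; 25 = 5 × 5; 26 = 2 × 13; 27 = 3 × 9; 28 = 2 × 14 — all composite.
So n = 24 is the smallest counterexample.

n = 24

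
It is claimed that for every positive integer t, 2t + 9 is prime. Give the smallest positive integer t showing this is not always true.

t = 1: 2t + 9 = 11, prime.
t = 2: 2t + 9 = 13, prime.
t = 3: 2t + 9 = 15 = 3 × 5, composite.
Thus t = 3 disproves the claim, and no smaller t works.

t = 3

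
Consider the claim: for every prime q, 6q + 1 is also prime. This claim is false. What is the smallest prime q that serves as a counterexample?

A counterexample is any prime q such that 6q + 1 is not prime; we check each in order.
q = 2: 6q + 1 = 13, prime.
q = 3: 6q + 1 = 19, prime.
q = 5: 6q + 1 = 31, prime.
q = 7: 6q + 1 = 43, prime.
q = 11: 6q + 1 = 67, prime.
q = 13: 6q + 1 = 79, prime.
q = 17: 6q + 1 = 103, prime.
q = 19: 6q + 1 = 115 = 5 × 23, not prime.
Hence q = 19 is a counterexample.

q = 19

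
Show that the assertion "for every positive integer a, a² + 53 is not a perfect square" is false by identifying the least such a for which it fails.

For a = 1, 2, 3, 4, …, 23, 24, 25 the conclusion holds.
a = 26: 26² + 53 = 729 = 27², a perfect square.
So a = 26 is the smallest counterexample.

a = 26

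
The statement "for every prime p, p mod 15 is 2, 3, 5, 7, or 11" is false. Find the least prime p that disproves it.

For p = 2, 3, 5, 7, 11 the conclusion holds.
p = 13: 13 mod 15 = 13 — not in {2, 3, 5, 7, 11}.

p = 13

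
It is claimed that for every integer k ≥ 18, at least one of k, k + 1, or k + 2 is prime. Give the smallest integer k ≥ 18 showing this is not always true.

k = 20

A counterexample is any integer k ≥ 18 such that k, k + 1, k + 2 are all composite; we check each in order.
For k = 18, 19 the conclusion holds.
k = 20: 20 = 2 × 10; 21 = 3 × 7; 22 = 2 × 11 — all composite.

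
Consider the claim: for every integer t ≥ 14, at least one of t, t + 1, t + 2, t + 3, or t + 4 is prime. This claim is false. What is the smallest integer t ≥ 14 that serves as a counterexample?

For t = 14, 15, 16, 17, 18, 19, 20, 21, 22, 23 the conclusion holds.
t = 24: 24 = 2 × 12; 25 = 5 × 5; 26 = 2 × 13; 27 = 3 × 9; 28 = 2 × 14 — all composite.
Thus t = 24 disproves the claim, and no smaller t works.

t = 24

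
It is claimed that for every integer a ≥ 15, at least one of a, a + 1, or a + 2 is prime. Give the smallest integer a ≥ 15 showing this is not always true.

We need the least integer a ≥ 15 for which a, a + 1, a + 2 are all composite.
a = 15: 17 is prime.
a = 16: 17 is prime.
a = 17: 17 is prime.
a = 18: 19 is prime.
a = 19: 19 is prime.
a = 20: 20 = 2 × 10; 21 = 3 × 7; 22 = 2 × 11 — all composite.

a = 20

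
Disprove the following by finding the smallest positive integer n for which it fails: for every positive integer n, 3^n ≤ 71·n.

n = 6

We need the least positive integer n for which 3^n > 71·n.
The first 5 eligible values, up to n = 5, all satisfy the conclusion.
n = 6: 3^n = 729 and 71·n = 426, so 729 > 426.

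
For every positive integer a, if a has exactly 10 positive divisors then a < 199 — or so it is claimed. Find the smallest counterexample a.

We need the least positive integer a for which a has exactly 10 positive divisors but the claim fails.
The first 5 eligible values, up to a = 176, all satisfy the conclusion.
a = 208: τ(208) = 10; 208 ≥ 199.
Hence a = 208 is a counterexample.

a = 208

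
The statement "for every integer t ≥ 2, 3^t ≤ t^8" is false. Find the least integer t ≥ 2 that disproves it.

t = 23

For t = 2, 3, 4, 5, …, 20, 21, 22 the conclusion holds.
t = 23: 3^t = 94143178827 and t^8 = 78310985281, so 94143178827 > 78310985281.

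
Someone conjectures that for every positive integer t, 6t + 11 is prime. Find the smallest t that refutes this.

For t = 1, 2, 3 the conclusion holds.
t = 4: 6t + 11 = 35 = 5 × 7, composite.
Hence t = 4 is a counterexample.

t = 4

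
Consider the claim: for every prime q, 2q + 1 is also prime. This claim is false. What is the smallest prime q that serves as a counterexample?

We need the least prime q for which 2q + 1 is not prime.
For q = 2, 3, 5 the conclusion holds.
q = 7: 2q + 1 = 15 = 3 × 5, not prime.
Thus q = 7 disproves the claim, and no smaller q works.

q = 7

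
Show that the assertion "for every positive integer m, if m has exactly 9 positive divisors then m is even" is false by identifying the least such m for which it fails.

A counterexample is any positive integer m such that m has exactly 9 positive divisors but m is odd; we check each in order.
For m = 36, 100, 196 the conclusion holds.
m = 225: divisors of 225: 9 divisors; 225 is odd.
Thus m = 225 disproves the claim, and no smaller m works.

m = 225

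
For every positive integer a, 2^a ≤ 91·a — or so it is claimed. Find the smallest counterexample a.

The first 9 eligible values, up to a = 9, all satisfy the conclusion.
a = 10: 2^a = 1024 and 91·a = 910, so 1024 > 910.
So a = 10 is the smallest counterexample.

a = 10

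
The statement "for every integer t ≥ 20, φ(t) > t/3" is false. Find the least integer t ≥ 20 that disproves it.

t = 24

Check each integer t ≥ 20 in order until the claim fails.
The first 4 eligible values, up to t = 23, all satisfy the conclusion.
t = 24: φ(24) = 8 and 24/3 = 8, so φ(24) ≤ 24/3.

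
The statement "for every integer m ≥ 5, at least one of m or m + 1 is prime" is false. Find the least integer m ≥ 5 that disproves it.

m = 8

For m = 5, 6, 7 the conclusion holds.
m = 8: 8 = 2 × 4; 9 = 3 × 3 — both composite.
Thus m = 8 disproves the claim, and no smaller m works.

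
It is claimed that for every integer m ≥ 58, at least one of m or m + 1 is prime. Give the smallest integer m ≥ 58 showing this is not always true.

m = 62

A counterexample is any integer m ≥ 58 such that m, m + 1 are both composite; we check each in order.
For m = 58, 59, 60, 61 the conclusion holds.
m = 62: 62 = 2 × 31; 63 = 3 × 21 — both composite.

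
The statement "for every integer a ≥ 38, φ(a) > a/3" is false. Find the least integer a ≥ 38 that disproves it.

We need the least integer a ≥ 38 for which the claim fails.
For a = 38, 39, 40, 41 the conclusion holds.
a = 42: φ(42) = 12 and 42/3 = 14, so φ(42) ≤ 42/3.
So a = 42 is the smallest counterexample.

a = 42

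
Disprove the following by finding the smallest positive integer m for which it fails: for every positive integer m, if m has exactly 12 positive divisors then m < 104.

A counterexample is any positive integer m such that m has exactly 12 positive divisors but the claim fails; we check each in order.
The first 5 eligible values, up to m = 96, all satisfy the conclusion.
m = 108: τ(108) = 12; 108 ≥ 104.

m = 108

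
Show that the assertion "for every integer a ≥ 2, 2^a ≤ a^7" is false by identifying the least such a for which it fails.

Check each integer a ≥ 2 in order until 2^a > a^7.
For a = 2, 3, 4, 5, …, 34, 35, 36 the conclusion holds.
a = 37: 2^a = 137438953472 and a^7 = 94931877133, so 137438953472 > 94931877133.

a = 37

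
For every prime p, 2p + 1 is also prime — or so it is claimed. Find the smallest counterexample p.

p = 7

A counterexample is any prime p such that 2p + 1 is not prime; we check each in order.
For p = 2, 3, 5 the conclusion holds.
p = 7: 2p + 1 = 15 = 3 × 5, not prime.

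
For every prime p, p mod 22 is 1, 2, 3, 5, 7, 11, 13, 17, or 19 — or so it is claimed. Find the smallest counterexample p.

For p = 2, 3, 5, 7, 11, 13, 17, 19, 23, 29 the conclusion holds.
p = 31: 31 mod 22 = 9 — not in {1, 2, 3, 5, 7, 11, 13, 17, 19}.
So p = 31 is the smallest counterexample.

p = 31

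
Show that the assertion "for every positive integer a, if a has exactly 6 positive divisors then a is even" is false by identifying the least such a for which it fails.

We need the least positive integer a for which a has exactly 6 positive divisors but a is odd.
For a = 12, 18, 20, 28, 32, 44 the conclusion holds.
a = 45: divisors of 45: 1, 3, 5, 9, 15, 45; 45 is odd.
So a = 45 is the smallest counterexample.

a = 45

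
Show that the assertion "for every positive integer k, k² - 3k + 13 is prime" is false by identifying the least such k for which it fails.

k = 12

Check each positive integer k in order until k² - 3k + 13 is not prime.
For k = 1, 2, 3, 4, …, 9, 10, 11 the conclusion holds.
k = 12: k² - 3k + 13 = 121 = 11 × 11, composite.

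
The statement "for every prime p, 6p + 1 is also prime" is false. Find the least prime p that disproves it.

For p = 2, 3, 5, 7, 11, 13, 17 the conclusion holds.
p = 19: 6p + 1 = 115 = 5 × 23, not prime.
Thus p = 19 disproves the claim, and no smaller p works.

p = 19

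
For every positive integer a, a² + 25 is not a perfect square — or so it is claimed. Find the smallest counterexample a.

a = 12

For a = 1, 2, 3, 4, …, 9, 10, 11 the conclusion holds.
a = 12: 12² + 25 = 169 = 13², a perfect square.
Thus a = 12 disproves the claim, and no smaller a works.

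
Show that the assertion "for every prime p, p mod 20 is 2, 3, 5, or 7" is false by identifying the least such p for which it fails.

p = 11

The first 4 eligible values, up to p = 7, all satisfy the conclusion.
p = 11: 11 mod 20 = 11 — not in {2, 3, 5, 7}.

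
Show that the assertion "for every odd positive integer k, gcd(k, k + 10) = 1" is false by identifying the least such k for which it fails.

k = 5

We need the least odd positive integer k for which gcd(k, k + 10) > 1.
k = 1: gcd(1, 11) = 1.
k = 3: gcd(3, 13) = 1.
k = 5: gcd(5, 15) = 5.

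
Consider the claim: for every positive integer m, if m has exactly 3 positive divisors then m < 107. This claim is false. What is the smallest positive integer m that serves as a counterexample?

For m = 4, 9, 25, 49 the conclusion holds.
m = 121: τ(121) = 3; 121 ≥ 107.

m = 121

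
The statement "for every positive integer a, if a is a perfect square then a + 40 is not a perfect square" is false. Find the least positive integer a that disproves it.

a = 9

a = 1: 1 + 40 = 41, not a perfect square.
a = 4: 4 + 40 = 44, not a perfect square.
a = 9: 9 = 3² and 9 + 40 = 49 = 7².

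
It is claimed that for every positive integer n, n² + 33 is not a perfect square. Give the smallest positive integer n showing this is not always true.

n = 4

Check each positive integer n in order until n² + 33 is a perfect square.
For n = 1, 2, 3 the conclusion holds.
n = 4: 4² + 33 = 49 = 7², a perfect square.
Thus n = 4 disproves the claim, and no smaller n works.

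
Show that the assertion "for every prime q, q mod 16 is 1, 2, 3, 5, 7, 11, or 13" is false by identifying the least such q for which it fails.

For q = 2, 3, 5, 7, 11, 13, 17, 19, 23, 29 the conclusion holds.
q = 31: 31 mod 16 = 15 — not in {1, 2, 3, 5, 7, 11, 13}.

q = 31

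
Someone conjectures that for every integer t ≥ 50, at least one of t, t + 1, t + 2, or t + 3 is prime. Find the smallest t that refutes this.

t = 54

We need the least integer t ≥ 50 for which t, t + 1, t + 2, t + 3 are all composite.
For t = 50, 51, 52, 53 the conclusion holds.
t = 54: 54 = 2 × 27; 55 = 5 × 11; 56 = 2 × 28; 57 = 3 × 19 — all composite.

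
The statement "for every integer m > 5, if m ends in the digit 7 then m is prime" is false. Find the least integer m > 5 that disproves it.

m = 27

m = 7: 7 ends in 7 and is prime.
m = 17: 17 ends in 7 and is prime.
m = 27: 27 ends in 7; 27 = 3 × 9, composite.
So m = 27 is the smallest counterexample.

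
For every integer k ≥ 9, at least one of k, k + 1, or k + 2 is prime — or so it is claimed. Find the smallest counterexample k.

k = 14

We need the least integer k ≥ 9 for which k, k + 1, k + 2 are all composite.
The first 5 eligible values, up to k = 13, all satisfy the conclusion.
k = 14: 14 = 2 × 7; 15 = 3 × 5; 16 = 2 × 8 — all composite.
So k = 14 is the smallest counterexample.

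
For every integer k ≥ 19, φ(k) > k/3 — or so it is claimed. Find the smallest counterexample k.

We need the least integer k ≥ 19 for which the claim fails.
k = 19: φ(19) = 18 and 19/3 = 19/3, so φ(19) > 19/3.
k = 20: φ(20) = 8 and 20/3 = 20/3, so φ(20) > 20/3.
k = 21: φ(21) = 12 and 21/3 = 7, so φ(21) > 21/3.
k = 22: φ(22) = 10 and 22/3 = 22/3, so φ(22) > 22/3.
k = 23: φ(23) = 22 and 23/3 = 23/3, so φ(23) > 23/3.
k = 24: φ(24) = 8 and 24/3 = 8, so φ(24) ≤ 24/3.
So k = 24 is the smallest counterexample.

k = 24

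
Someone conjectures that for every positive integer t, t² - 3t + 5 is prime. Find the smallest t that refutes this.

Check each positive integer t in order until t² - 3t + 5 is not prime.
t = 1: t² - 3t + 5 = 3, prime.
t = 2: t² - 3t + 5 = 3, prime.
t = 3: t² - 3t + 5 = 5, prime.
t = 4: t² - 3t + 5 = 9 = 3 × 3, composite.
So t = 4 is the smallest counterexample.

t = 4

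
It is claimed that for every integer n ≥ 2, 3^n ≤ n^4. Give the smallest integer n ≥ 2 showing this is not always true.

n = 8

We need the least integer n ≥ 2 for which 3^n > n^4.
The first 6 eligible values, up to n = 7, all satisfy the conclusion.
n = 8: 3^n = 6561 and n^4 = 4096, so 6561 > 4096.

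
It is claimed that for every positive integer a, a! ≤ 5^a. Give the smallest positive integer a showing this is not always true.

a = 12

A counterexample is any positive integer a such that a! > 5^a; we check each in order.
For a = 1, 2, 3, 4, …, 9, 10, 11 the conclusion holds.
a = 12: a! = 479001600 and 5^a = 244140625, so 479001600 > 244140625.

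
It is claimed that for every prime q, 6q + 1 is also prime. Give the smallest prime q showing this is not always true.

q = 19

We need the least prime q for which 6q + 1 is not prime.
For q = 2, 3, 5, 7, 11, 13, 17 the conclusion holds.
q = 19: 6q + 1 = 115 = 5 × 23, not prime.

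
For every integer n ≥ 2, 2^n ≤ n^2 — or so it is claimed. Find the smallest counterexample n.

n = 5

For n = 2, 3, 4 the conclusion holds.
n = 5: 2^n = 32 and n^2 = 25, so 32 > 25.
Hence n = 5 is a counterexample.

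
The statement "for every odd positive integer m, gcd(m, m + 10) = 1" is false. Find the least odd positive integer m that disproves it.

m = 1: gcd(1, 11) = 1.
m = 3: gcd(3, 13) = 1.
m = 5: gcd(5, 15) = 5.
Thus m = 5 disproves the claim, and no smaller m works.

m = 5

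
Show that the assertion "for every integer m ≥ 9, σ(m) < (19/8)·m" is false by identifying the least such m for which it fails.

A counterexample is any integer m ≥ 9 such that the claim fails; we check each in order.
The first 15 eligible values, up to m = 23, all satisfy the conclusion.
m = 24: σ(24) = 60; 60 ≥ 57.

m = 24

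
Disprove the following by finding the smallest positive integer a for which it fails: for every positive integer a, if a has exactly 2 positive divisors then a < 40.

Check each positive integer a in order until a has exactly 2 positive divisors but the claim fails.
For a = 2, 3, 5, 7, …, 29, 31, 37 the conclusion holds.
a = 41: τ(41) = 2; 41 ≥ 40.

a = 41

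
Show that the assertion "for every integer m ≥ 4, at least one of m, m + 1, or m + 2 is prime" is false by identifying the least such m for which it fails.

m = 8

Check each integer m ≥ 4 in order until m, m + 1, m + 2 are all composite.
m = 4: 5 is prime.
m = 5: 5 is prime.
m = 6: 7 is prime.
m = 7: 7 is prime.
m = 8: 8 = 2 × 4; 9 = 3 × 3; 10 = 2 × 5 — all composite.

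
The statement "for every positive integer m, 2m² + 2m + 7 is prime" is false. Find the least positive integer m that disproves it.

m = 1: 2m² + 2m + 7 = 11, prime.
m = 2: 2m² + 2m + 7 = 19, prime.
m = 3: 2m² + 2m + 7 = 31, prime.
m = 4: 2m² + 2m + 7 = 47, prime.
m = 5: 2m² + 2m + 7 = 67, prime.
m = 6: 2m² + 2m + 7 = 91 = 7 × 13, composite.

m = 6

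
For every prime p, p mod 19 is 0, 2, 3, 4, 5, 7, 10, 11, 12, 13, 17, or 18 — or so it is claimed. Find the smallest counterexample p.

We need the least prime p for which the claim fails.
For p = 2, 3, 5, 7, …, 37, 41, 43 the conclusion holds.
p = 47: 47 mod 19 = 9 — not in {0, 2, 3, 4, 5, 7, 10, 11, 12, 13, 17, 18}.
Hence p = 47 is a counterexample.

p = 47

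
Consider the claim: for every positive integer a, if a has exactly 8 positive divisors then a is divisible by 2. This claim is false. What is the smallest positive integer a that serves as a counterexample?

a = 105

For a = 24, 30, 40, 42, …, 88, 102, 104 the conclusion holds.
a = 105: τ(105) = 8; 105 mod 2 = 1.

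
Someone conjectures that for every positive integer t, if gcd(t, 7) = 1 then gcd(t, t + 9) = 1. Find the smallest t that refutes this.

t = 3

A counterexample is any positive integer t such that gcd(t, 7) = 1 but gcd(t, t + 9) > 1; we check each in order.
t = 1: gcd(1, 10) = 1.
t = 2: gcd(2, 11) = 1.
t = 3: gcd(3, 12) = 3.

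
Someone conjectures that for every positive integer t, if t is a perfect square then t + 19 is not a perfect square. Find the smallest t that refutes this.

t = 81

For t = 1, 4, 9, 16, 25, 36, 49, 64 the conclusion holds.
t = 81: 81 = 9² and 81 + 19 = 100 = 10².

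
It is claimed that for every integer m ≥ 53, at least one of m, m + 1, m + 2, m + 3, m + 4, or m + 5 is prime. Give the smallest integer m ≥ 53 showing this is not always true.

A counterexample is any integer m ≥ 53 such that m, m + 1, m + 2, m + 3, m + 4, m + 5 are all composite; we check each in order.
For m = 53, 54, 55, 56, …, 87, 88, 89 the conclusion holds.
m = 90: 90 = 2 × 45; 91 = 7 × 13; 92 = 2 × 46; 93 = 3 × 31; 94 = 2 × 47; 95 = 5 × 19 — all composite.
Thus m = 90 disproves the claim, and no smaller m works.

m = 90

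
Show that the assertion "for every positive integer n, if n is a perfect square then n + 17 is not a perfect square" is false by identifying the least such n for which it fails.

n = 64

A counterexample is any positive integer n such that n is a perfect square but n + 17 is a perfect square; we check each in order.
The first 7 eligible values, up to n = 49, all satisfy the conclusion.
n = 64: 64 = 8² and 64 + 17 = 81 = 9².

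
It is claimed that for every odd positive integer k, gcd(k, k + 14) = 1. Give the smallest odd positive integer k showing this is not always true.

k = 7

We need the least odd positive integer k for which gcd(k, k + 14) > 1.
For k = 1, 3, 5 the conclusion holds.
k = 7: gcd(7, 21) = 7.
Hence k = 7 is a counterexample.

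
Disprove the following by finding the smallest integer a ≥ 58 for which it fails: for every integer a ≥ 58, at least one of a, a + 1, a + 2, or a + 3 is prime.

We need the least integer a ≥ 58 for which a, a + 1, a + 2, a + 3 are all composite.
a = 58: 59 is prime.
a = 59: 59 is prime.
a = 60: 61 is prime.
a = 61: 61 is prime.
a = 62: 62 = 2 × 31; 63 = 3 × 21; 64 = 2 × 32; 65 = 5 × 13 — all composite.

a = 62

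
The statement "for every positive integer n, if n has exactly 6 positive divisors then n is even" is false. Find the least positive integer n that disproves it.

We need the least positive integer n for which n has exactly 6 positive divisors but n is odd.
For n = 12, 18, 20, 28, 32, 44 the conclusion holds.
n = 45: divisors of 45: 1, 3, 5, 9, 15, 45; 45 is odd.

n = 45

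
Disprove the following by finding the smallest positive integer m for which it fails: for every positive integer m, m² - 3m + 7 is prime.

A counterexample is any positive integer m such that m² - 3m + 7 is not prime; we check each in order.
The first 5 eligible values, up to m = 5, all satisfy the conclusion.
m = 6: m² - 3m + 7 = 25 = 5 × 5, composite.
So m = 6 is the smallest counterexample.

m = 6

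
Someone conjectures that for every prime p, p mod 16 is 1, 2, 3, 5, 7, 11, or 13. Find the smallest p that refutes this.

For p = 2, 3, 5, 7, 11, 13, 17, 19, 23, 29 the conclusion holds.
p = 31: 31 mod 16 = 15 — not in {1, 2, 3, 5, 7, 11, 13}.
So p = 31 is the smallest counterexample.

p = 31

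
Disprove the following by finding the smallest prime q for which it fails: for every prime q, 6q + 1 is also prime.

q = 19

The first 7 eligible values, up to q = 17, all satisfy the conclusion.
q = 19: 6q + 1 = 115 = 5 × 23, not prime.
Hence q = 19 is a counterexample.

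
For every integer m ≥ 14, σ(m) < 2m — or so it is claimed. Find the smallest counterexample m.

m = 18

We need the least integer m ≥ 14 for which the claim fails.
The first 4 eligible values, up to m = 17, all satisfy the conclusion.
m = 18: σ(18) = 39; 39 ≥ 36.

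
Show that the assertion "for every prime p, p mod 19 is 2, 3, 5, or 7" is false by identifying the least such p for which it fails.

p = 11

A counterexample is any prime p such that the claim fails; we check each in order.
For p = 2, 3, 5, 7 the conclusion holds.
p = 11: 11 mod 19 = 11 — not in {2, 3, 5, 7}.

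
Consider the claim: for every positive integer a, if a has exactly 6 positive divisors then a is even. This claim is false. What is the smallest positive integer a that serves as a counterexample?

a = 45

We need the least positive integer a for which a has exactly 6 positive divisors but a is odd.
For a = 12, 18, 20, 28, 32, 44 the conclusion holds.
a = 45: divisors of 45: 1, 3, 5, 9, 15, 45; 45 is odd.
Thus a = 45 disproves the claim, and no smaller a works.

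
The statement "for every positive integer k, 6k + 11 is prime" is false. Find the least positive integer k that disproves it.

k = 4

For k = 1, 2, 3 the conclusion holds.
k = 4: 6k + 11 = 35 = 5 × 7, composite.
So k = 4 is the smallest counterexample.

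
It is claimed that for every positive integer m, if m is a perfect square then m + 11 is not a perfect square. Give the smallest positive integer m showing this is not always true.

The first 4 eligible values, up to m = 16, all satisfy the conclusion.
m = 25: 25 = 5² and 25 + 11 = 36 = 6².

m = 25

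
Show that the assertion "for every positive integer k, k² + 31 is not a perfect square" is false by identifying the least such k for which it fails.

We need the least positive integer k for which k² + 31 is a perfect square.
For k = 1, 2, 3, 4, …, 12, 13, 14 the conclusion holds.
k = 15: 15² + 31 = 256 = 16², a perfect square.

k = 15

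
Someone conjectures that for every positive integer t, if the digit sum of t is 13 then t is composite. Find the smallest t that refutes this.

t = 67

A counterexample is any positive integer t such that the digit sum of t is 13 but t is prime; we check each in order.
t = 49: digit sum 13; 49 is composite.
t = 58: digit sum 13; 58 is composite.
t = 67: digit sum 13; 67 is prime, not composite.
So t = 67 is the smallest counterexample.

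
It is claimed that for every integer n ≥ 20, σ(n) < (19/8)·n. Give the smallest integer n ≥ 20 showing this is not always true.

n = 24

Check each integer n ≥ 20 in order until the claim fails.
n = 20: σ(20) = 42; 42 < 95/2.
n = 21: σ(21) = 32; 32 < 399/8.
n = 22: σ(22) = 36; 36 < 209/4.
n = 23: σ(23) = 24; 24 < 437/8.
n = 24: σ(24) = 60; 60 ≥ 57.
Hence n = 24 is a counterexample.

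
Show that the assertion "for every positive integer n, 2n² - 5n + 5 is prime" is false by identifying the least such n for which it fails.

n = 3

A counterexample is any positive integer n such that 2n² - 5n + 5 is not prime; we check each in order.
For n = 1, 2 the conclusion holds.
n = 3: 2n² - 5n + 5 = 8 = 2 × 4, composite.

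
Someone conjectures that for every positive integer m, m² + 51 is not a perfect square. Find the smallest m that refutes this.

m = 7

Check each positive integer m in order until m² + 51 is a perfect square.
m = 1: 1² + 51 = 52, not a perfect square.
m = 2: 2² + 51 = 55, not a perfect square.
m = 3: 3² + 51 = 60, not a perfect square.
m = 4: 4² + 51 = 67, not a perfect square.
m = 5: 5² + 51 = 76, not a perfect square.
m = 6: 6² + 51 = 87, not a perfect square.
m = 7: 7² + 51 = 100 = 10², a perfect square.
Hence m = 7 is a counterexample.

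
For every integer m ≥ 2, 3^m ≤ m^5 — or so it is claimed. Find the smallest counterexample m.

The first 9 eligible values, up to m = 10, all satisfy the conclusion.
m = 11: 3^m = 177147 and m^5 = 161051, so 177147 > 161051.

m = 11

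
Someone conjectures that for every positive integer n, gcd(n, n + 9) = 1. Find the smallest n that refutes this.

n = 1: gcd(1, 10) = 1.
n = 2: gcd(2, 11) = 1.
n = 3: gcd(3, 12) = 3.
Thus n = 3 disproves the claim, and no smaller n works.

n = 3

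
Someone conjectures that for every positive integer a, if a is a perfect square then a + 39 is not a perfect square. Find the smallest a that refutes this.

A counterexample is any positive integer a such that a is a perfect square but a + 39 is a perfect square; we check each in order.
The first 4 eligible values, up to a = 16, all satisfy the conclusion.
a = 25: 25 = 5² and 25 + 39 = 64 = 8².
Hence a = 25 is a counterexample.

a = 25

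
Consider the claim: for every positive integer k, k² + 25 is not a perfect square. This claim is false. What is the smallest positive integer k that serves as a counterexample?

k = 12

We need the least positive integer k for which k² + 25 is a perfect square.
For k = 1, 2, 3, 4, …, 9, 10, 11 the conclusion holds.
k = 12: 12² + 25 = 169 = 13², a perfect square.
So k = 12 is the smallest counterexample.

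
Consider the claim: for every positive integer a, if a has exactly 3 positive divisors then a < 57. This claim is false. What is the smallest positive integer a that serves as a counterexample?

a = 121

a = 4: τ(4) = 3; 4 < 57.
a = 9: τ(9) = 3; 9 < 57.
a = 25: τ(25) = 3; 25 < 57.
a = 49: τ(49) = 3; 49 < 57.
a = 121: τ(121) = 3; 121 ≥ 57.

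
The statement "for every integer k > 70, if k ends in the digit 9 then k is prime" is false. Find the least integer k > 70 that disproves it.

For k = 79, 89 the conclusion holds.
k = 99: 99 ends in 9; 99 = 3 × 33, composite.

k = 99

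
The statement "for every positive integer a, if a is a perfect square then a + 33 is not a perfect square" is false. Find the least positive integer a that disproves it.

a = 16

Check each positive integer a in order until a is a perfect square but a + 33 is a perfect square.
For a = 1, 4, 9 the conclusion holds.
a = 16: 16 = 4² and 16 + 33 = 49 = 7².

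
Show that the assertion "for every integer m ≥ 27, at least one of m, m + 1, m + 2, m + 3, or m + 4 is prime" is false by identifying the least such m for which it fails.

m = 32

A counterexample is any integer m ≥ 27 such that m, m + 1, m + 2, m + 3, m + 4 are all composite; we check each in order.
For m = 27, 28, 29, 30, 31 the conclusion holds.
m = 32: 32 = 2 × 16; 33 = 3 × 11; 34 = 2 × 17; 35 = 5 × 7; 36 = 2 × 18 — all composite.
Thus m = 32 disproves the claim, and no smaller m works.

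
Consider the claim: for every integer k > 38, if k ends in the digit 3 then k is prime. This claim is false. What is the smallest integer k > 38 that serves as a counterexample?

A counterexample is any integer k > 38 such that k ends in the digit 3 but k is not prime; we check each in order.
k = 43: 43 ends in 3 and is prime.
k = 53: 53 ends in 3 and is prime.
k = 63: 63 ends in 3; 63 = 3 × 21, composite.

k = 63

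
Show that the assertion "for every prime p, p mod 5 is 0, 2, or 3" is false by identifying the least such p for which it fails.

p = 11

The first 4 eligible values, up to p = 7, all satisfy the conclusion.
p = 11: 11 mod 5 = 1 — not in {0, 2, 3}.
Hence p = 11 is a counterexample.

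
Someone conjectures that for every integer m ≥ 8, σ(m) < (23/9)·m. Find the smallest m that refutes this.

For m = 8, 9, 10, 11, …, 45, 46, 47 the conclusion holds.
m = 48: σ(48) = 124; 124 ≥ 368/3.

m = 48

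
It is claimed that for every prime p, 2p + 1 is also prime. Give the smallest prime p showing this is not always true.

For p = 2, 3, 5 the conclusion holds.
p = 7: 2p + 1 = 15 = 3 × 5, not prime.
Thus p = 7 disproves the claim, and no smaller p works.

p = 7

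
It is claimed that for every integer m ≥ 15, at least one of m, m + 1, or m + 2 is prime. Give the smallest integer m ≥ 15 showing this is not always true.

m = 20

A counterexample is any integer m ≥ 15 such that m, m + 1, m + 2 are all composite; we check each in order.
The first 5 eligible values, up to m = 19, all satisfy the conclusion.
m = 20: 20 = 2 × 10; 21 = 3 × 7; 22 = 2 × 11 — all composite.
So m = 20 is the smallest counterexample.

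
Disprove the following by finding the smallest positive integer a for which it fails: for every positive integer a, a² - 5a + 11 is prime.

a = 7

For a = 1, 2, 3, 4, 5, 6 the conclusion holds.
a = 7: a² - 5a + 11 = 25 = 5 × 5, composite.
Thus a = 7 disproves the claim, and no smaller a works.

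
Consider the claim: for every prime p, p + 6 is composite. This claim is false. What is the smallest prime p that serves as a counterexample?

p = 5

We need the least prime p for which p + 6 is prime.
For p = 2, 3 the conclusion holds.
p = 5: p + 6 = 11, prime — not composite.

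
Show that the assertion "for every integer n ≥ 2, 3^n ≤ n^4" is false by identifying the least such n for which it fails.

n = 8

A counterexample is any integer n ≥ 2 such that 3^n > n^4; we check each in order.
n = 2: 3^n = 9 and n^4 = 16, so 9 ≤ 16.
n = 3: 3^n = 27 and n^4 = 81, so 27 ≤ 81.
n = 4: 3^n = 81 and n^4 = 256, so 81 ≤ 256.
n = 5: 3^n = 243 and n^4 = 625, so 243 ≤ 625.
n = 6: 3^n = 729 and n^4 = 1296, so 729 ≤ 1296.
n = 7: 3^n = 2187 and n^4 = 2401, so 2187 ≤ 2401.
n = 8: 3^n = 6561 and n^4 = 4096, so 6561 > 4096.
So n = 8 is the smallest counterexample.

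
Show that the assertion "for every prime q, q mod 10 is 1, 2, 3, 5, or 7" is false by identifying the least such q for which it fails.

q = 19

Check each prime q in order until the claim fails.
For q = 2, 3, 5, 7, 11, 13, 17 the conclusion holds.
q = 19: 19 mod 10 = 9 — not in {1, 2, 3, 5, 7}.
Thus q = 19 disproves the claim, and no smaller q works.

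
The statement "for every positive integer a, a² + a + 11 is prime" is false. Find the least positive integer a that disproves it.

A counterexample is any positive integer a such that a² + a + 11 is not prime; we check each in order.
For a = 1, 2, 3, 4, 5, 6, 7, 8, 9 the conclusion holds.
a = 10: a² + a + 11 = 121 = 11 × 11, composite.

a = 10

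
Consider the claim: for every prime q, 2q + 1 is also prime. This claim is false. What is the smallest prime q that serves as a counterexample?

q = 7

q = 2: 2q + 1 = 5, prime.
q = 3: 2q + 1 = 7, prime.
q = 5: 2q + 1 = 11, prime.
q = 7: 2q + 1 = 15 = 3 × 5, not prime.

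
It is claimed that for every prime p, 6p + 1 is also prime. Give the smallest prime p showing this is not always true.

p = 19

We need the least prime p for which 6p + 1 is not prime.
For p = 2, 3, 5, 7, 11, 13, 17 the conclusion holds.
p = 19: 6p + 1 = 115 = 5 × 23, not prime.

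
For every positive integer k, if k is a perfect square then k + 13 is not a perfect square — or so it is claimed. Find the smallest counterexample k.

We need the least positive integer k for which k is a perfect square but k + 13 is a perfect square.
The first 5 eligible values, up to k = 25, all satisfy the conclusion.
k = 36: 36 = 6² and 36 + 13 = 49 = 7².

k = 36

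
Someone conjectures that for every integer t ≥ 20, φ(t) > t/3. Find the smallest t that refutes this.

We need the least integer t ≥ 20 for which the claim fails.
The first 4 eligible values, up to t = 23, all satisfy the conclusion.
t = 24: φ(24) = 8 and 24/3 = 8, so φ(24) ≤ 24/3.

t = 24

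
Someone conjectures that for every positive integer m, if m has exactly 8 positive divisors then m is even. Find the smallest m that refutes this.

Check each positive integer m in order until m has exactly 8 positive divisors but m is odd.
The first 12 eligible values, up to m = 104, all satisfy the conclusion.
m = 105: divisors of 105: 1, 3, 5, 7, 15, 21, 35, 105; 105 is odd.

m = 105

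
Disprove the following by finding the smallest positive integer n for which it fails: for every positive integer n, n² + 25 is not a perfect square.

n = 12

Check each positive integer n in order until n² + 25 is a perfect square.
For n = 1, 2, 3, 4, …, 9, 10, 11 the conclusion holds.
n = 12: 12² + 25 = 169 = 13², a perfect square.
So n = 12 is the smallest counterexample.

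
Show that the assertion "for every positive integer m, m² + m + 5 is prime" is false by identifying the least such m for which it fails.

m = 4

Check each positive integer m in order until m² + m + 5 is not prime.
m = 1: m² + m + 5 = 7, prime.
m = 2: m² + m + 5 = 11, prime.
m = 3: m² + m + 5 = 17, prime.
m = 4: m² + m + 5 = 25 = 5 × 5, composite.
Thus m = 4 disproves the claim, and no smaller m works.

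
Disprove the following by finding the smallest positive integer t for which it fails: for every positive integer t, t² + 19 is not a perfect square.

The first 8 eligible values, up to t = 8, all satisfy the conclusion.
t = 9: 9² + 19 = 100 = 10², a perfect square.
Hence t = 9 is a counterexample.

t = 9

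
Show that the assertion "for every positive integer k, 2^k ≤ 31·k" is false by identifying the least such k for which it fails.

Check each positive integer k in order until 2^k > 31·k.
The first 7 eligible values, up to k = 7, all satisfy the conclusion.
k = 8: 2^k = 256 and 31·k = 248, so 256 > 248.

k = 8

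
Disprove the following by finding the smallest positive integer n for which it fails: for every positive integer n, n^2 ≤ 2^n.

n = 3

We need the least positive integer n for which n^2 > 2^n.
For n = 1, 2 the conclusion holds.
n = 3: n^2 = 9 and 2^n = 8, so 9 > 8.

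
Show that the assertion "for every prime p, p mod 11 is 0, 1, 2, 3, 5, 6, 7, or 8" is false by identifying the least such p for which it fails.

p = 31

A counterexample is any prime p such that the claim fails; we check each in order.
The first 10 eligible values, up to p = 29, all satisfy the conclusion.
p = 31: 31 mod 11 = 9 — not in {0, 1, 2, 3, 5, 6, 7, 8}.
Hence p = 31 is a counterexample.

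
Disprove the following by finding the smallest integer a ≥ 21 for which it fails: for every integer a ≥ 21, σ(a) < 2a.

a = 21: σ(21) = 32; 32 < 42.
a = 22: σ(22) = 36; 36 < 44.
a = 23: σ(23) = 24; 24 < 46.
a = 24: σ(24) = 60; 60 ≥ 48.

a = 24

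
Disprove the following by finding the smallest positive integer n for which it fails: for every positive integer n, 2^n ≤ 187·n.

n = 12

We need the least positive integer n for which 2^n > 187·n.
The first 11 eligible values, up to n = 11, all satisfy the conclusion.
n = 12: 2^n = 4096 and 187·n = 2244, so 4096 > 2244.
Thus n = 12 disproves the claim, and no smaller n works.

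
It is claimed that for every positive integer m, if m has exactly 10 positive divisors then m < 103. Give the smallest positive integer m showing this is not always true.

We need the least positive integer m for which m has exactly 10 positive divisors but the claim fails.
For m = 48, 80 the conclusion holds.
m = 112: τ(112) = 10; 112 ≥ 103.
So m = 112 is the smallest counterexample.

m = 112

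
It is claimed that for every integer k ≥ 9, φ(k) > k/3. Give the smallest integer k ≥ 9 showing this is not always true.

k = 12

A counterexample is any integer k ≥ 9 such that the claim fails; we check each in order.
k = 9: φ(9) = 6 and 9/3 = 3, so φ(9) > 9/3.
k = 10: φ(10) = 4 and 10/3 = 10/3, so φ(10) > 10/3.
k = 11: φ(11) = 10 and 11/3 = 11/3, so φ(11) > 11/3.
k = 12: φ(12) = 4 and 12/3 = 4, so φ(12) ≤ 12/3.
Thus k = 12 disproves the claim, and no smaller k works.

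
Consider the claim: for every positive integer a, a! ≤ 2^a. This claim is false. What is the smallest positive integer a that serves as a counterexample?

We need the least positive integer a for which a! > 2^a.
a = 1: a! = 1 and 2^a = 2, so 1 ≤ 2.
a = 2: a! = 2 and 2^a = 4, so 2 ≤ 4.
a = 3: a! = 6 and 2^a = 8, so 6 ≤ 8.
a = 4: a! = 24 and 2^a = 16, so 24 > 16.
Hence a = 4 is a counterexample.

a = 4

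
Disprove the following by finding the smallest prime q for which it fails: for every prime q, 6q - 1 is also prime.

Check each prime q in order until 6q - 1 is not prime.
The first 4 eligible values, up to q = 7, all satisfy the conclusion.
q = 11: 6q - 1 = 65 = 5 × 13, not prime.
Hence q = 11 is a counterexample.

q = 11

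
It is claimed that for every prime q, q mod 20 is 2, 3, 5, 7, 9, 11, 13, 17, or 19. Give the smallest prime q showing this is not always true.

For q = 2, 3, 5, 7, …, 29, 31, 37 the conclusion holds.
q = 41: 41 mod 20 = 1 — not in {2, 3, 5, 7, 9, 11, 13, 17, 19}.
Hence q = 41 is a counterexample.

q = 41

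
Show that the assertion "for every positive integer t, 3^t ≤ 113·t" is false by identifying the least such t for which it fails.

t = 1: 3^t = 3 and 113·t = 113, so 3 ≤ 113.
t = 2: 3^t = 9 and 113·t = 226, so 9 ≤ 226.
t = 3: 3^t = 27 and 113·t = 339, so 27 ≤ 339.
t = 4: 3^t = 81 and 113·t = 452, so 81 ≤ 452.
t = 5: 3^t = 243 and 113·t = 565, so 243 ≤ 565.
t = 6: 3^t = 729 and 113·t = 678, so 729 > 678.

t = 6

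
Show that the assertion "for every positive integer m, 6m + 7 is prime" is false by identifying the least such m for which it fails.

m = 3

We need the least positive integer m for which 6m + 7 is not prime.
m = 1: 6m + 7 = 13, prime.
m = 2: 6m + 7 = 19, prime.
m = 3: 6m + 7 = 25 = 5 × 5, composite.
Hence m = 3 is a counterexample.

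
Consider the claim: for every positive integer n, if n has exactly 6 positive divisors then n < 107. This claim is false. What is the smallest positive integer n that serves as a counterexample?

We need the least positive integer n for which n has exactly 6 positive divisors but the claim fails.
The first 16 eligible values, up to n = 99, all satisfy the conclusion.
n = 116: τ(116) = 6; 116 ≥ 107.

n = 116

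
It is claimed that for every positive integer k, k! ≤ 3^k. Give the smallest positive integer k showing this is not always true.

k = 1: k! = 1 and 3^k = 3, so 1 ≤ 3.
k = 2: k! = 2 and 3^k = 9, so 2 ≤ 9.
k = 3: k! = 6 and 3^k = 27, so 6 ≤ 27.
k = 4: k! = 24 and 3^k = 81, so 24 ≤ 81.
k = 5: k! = 120 and 3^k = 243, so 120 ≤ 243.
k = 6: k! = 720 and 3^k = 729, so 720 ≤ 729.
k = 7: k! = 5040 and 3^k = 2187, so 5040 > 2187.
Hence k = 7 is a counterexample.

k = 7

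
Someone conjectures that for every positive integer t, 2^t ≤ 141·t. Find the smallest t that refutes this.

t = 11

We need the least positive integer t for which 2^t > 141·t.
For t = 1, 2, 3, 4, 5, 6, 7, 8, 9, 10 the conclusion holds.
t = 11: 2^t = 2048 and 141·t = 1551, so 2048 > 1551.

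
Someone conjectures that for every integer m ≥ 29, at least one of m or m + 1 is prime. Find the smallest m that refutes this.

m = 29: 29 is prime.
m = 30: 31 is prime.
m = 31: 31 is prime.
m = 32: 32 = 2 × 16; 33 = 3 × 11 — both composite.
So m = 32 is the smallest counterexample.

m = 32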